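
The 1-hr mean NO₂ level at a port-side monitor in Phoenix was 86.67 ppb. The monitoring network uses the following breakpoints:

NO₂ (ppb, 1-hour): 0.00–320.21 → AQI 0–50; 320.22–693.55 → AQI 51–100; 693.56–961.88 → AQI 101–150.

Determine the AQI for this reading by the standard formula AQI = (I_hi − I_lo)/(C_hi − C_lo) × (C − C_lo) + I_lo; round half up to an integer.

NO₂ 86.67: bracket 0.00–320.21 → index 0–50; slope 50/320.21, offset 86.67.
AQI = 0 + 50/320.21·86.67 ≈ 13.53 ⇒ 14.

14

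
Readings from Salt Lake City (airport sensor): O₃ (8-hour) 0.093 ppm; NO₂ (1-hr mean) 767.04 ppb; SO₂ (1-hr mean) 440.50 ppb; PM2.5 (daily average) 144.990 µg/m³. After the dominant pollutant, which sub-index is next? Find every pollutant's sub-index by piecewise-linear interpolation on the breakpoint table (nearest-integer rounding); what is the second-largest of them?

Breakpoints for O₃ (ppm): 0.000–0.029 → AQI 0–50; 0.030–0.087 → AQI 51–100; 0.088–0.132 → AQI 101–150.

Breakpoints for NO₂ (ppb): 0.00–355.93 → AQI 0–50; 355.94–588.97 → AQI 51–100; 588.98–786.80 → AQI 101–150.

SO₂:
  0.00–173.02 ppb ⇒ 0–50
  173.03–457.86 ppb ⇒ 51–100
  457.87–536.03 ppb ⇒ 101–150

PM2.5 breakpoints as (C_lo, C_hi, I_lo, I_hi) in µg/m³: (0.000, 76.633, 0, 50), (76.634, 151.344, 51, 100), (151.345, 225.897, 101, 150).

O₃: 0.093 lies in 0.088–0.132, so I_lo=101, I_hi=150, C_lo=0.088, C_hi=0.132.
(150−101)/(0.132−0.088) × (0.093−0.088) + 101 = 49/0.044 × 0.005 + 101 ≈ 106.57 → 107.
NO₂: 767.04 lies in 588.98–786.80, so I_lo=101, I_hi=150, C_lo=588.98, C_hi=786.80.
(150−101)/(786.80−588.98) × (767.04−588.98) + 101 = 49/197.82 × 178.06 + 101 ≈ 145.11 → 145.
SO₂: 440.50 ∈ [173.03, 457.86] ↔ index [51, 100].
51 + (440.50−173.03)·(100−51)/(457.86−173.03) = 51 + 267.47·49/284.83 ≈ 97.01, so AQI = 97.
PM2.5 144.990: bracket 76.634–151.344 → index 51–100; slope 49/74.710, offset 68.356.
AQI = 51 + 49/74.710·68.356 ≈ 95.83 ⇒ 96.
Sub-indices: O₃→107, NO₂→145, SO₂→97, PM2.5→96. Ranked high→low: 145, 107, 97, 96. Second-highest sub-index = 107.

107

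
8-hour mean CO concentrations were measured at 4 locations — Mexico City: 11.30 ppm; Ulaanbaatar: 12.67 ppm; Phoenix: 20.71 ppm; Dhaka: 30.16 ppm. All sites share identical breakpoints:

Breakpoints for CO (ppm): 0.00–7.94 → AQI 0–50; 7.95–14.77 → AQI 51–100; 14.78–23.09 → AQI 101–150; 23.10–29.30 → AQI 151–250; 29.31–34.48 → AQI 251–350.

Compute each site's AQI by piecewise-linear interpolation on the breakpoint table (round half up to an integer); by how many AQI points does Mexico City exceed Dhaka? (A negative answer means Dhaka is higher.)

Mexico City: 11.30 lies in 7.95–14.77, so I_lo=51, I_hi=100, C_lo=7.95, C_hi=14.77.
(100−51)/(14.77−7.95) × (11.30−7.95) + 51 = 49/6.82 × 3.35 + 51 ≈ 75.07 → 75.
Ulaanbaatar: 12.67 lies in 7.95–14.77, so I_lo=51, I_hi=100, C_lo=7.95, C_hi=14.77.
(100−51)/(14.77−7.95) × (12.67−7.95) + 51 = 49/6.82 × 4.72 + 51 ≈ 84.91 → 85.
Phoenix: 20.71 lies in 14.78–23.09, so I_lo=101, I_hi=150, C_lo=14.78, C_hi=23.09.
(150−101)/(23.09−14.78) × (20.71−14.78) + 101 = 49/8.31 × 5.93 + 101 ≈ 135.97 → 136.
Dhaka 30.16: bracket 29.31–34.48 → index 251–350; slope 99/5.17, offset 0.85.
AQI = 251 + 99/5.17·0.85 ≈ 267.28 ⇒ 267.
AQIs: Mexico City=75, Ulaanbaatar=85, Phoenix=136, Dhaka=267. Mexico City (75) − Dhaka (267) = -192.

-192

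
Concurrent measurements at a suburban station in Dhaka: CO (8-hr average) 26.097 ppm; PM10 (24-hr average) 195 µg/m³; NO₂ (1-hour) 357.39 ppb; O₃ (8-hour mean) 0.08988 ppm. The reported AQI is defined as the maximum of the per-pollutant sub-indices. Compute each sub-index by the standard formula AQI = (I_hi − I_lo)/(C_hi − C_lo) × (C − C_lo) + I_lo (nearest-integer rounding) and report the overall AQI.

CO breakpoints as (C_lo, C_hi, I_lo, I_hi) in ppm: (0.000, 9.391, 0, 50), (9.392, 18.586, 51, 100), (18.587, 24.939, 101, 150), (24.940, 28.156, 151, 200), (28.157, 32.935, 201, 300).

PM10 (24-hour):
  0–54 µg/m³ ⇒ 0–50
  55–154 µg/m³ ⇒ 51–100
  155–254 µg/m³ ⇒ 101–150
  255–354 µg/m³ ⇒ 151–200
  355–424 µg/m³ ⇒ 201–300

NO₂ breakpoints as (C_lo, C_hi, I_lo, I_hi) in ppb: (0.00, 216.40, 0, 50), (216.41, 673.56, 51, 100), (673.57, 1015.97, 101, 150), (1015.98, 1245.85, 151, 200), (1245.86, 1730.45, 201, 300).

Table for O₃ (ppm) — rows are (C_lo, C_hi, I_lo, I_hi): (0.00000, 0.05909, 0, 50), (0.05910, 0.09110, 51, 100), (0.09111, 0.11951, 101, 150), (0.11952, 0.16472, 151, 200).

169

CO: 26.097 ∈ [24.940, 28.156] ↔ index [151, 200].
151 + (26.097−24.940)·(200−151)/(28.156−24.940) = 151 + 1.157·49/3.216 ≈ 168.63, so AQI = 169.
PM10: 195 lies in 155–254, so I_lo=101, I_hi=150, C_lo=155, C_hi=254.
(150−101)/(254−155) × (195−155) + 101 = 49/99 × 40 + 101 ≈ 120.80 → 121.
NO₂ 357.39: bracket 216.41–673.56 → index 51–100; slope 49/457.15, offset 140.98.
AQI = 51 + 49/457.15·140.98 ≈ 66.11 ⇒ 66.
O₃ 0.08988: bracket 0.05910–0.09110 → index 51–100; slope 49/0.03200, offset 0.03078.
AQI = 51 + 49/0.03200·0.03078 ≈ 98.13 ⇒ 98.
Sub-indices: CO→169, PM10→121, NO₂→66, O₃→98. Overall AQI = max = 169; dominant pollutant is CO.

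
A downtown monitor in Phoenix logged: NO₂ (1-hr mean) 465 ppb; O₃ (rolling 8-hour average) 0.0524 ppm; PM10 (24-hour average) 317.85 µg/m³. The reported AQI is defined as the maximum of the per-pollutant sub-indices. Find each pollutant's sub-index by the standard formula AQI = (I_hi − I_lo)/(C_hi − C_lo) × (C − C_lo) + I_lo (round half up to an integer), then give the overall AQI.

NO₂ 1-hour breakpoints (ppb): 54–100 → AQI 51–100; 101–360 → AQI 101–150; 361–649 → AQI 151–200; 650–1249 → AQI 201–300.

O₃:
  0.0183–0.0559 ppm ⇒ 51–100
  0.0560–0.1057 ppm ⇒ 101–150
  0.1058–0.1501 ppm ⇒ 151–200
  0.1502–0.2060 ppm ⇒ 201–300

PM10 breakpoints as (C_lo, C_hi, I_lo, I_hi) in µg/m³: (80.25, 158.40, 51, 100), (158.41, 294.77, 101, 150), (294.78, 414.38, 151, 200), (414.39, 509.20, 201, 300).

169

NO₂: row 361–649 (AQI 151–200). (200−151)·(465−361)/(649−361) + 151 = 49·104/288 + 151 ≈ 168.69 → 169.
O₃: row 0.0183–0.0559 (AQI 51–100). (100−51)·(0.0524−0.0183)/(0.0559−0.0183) + 51 = 49·0.0341/0.0376 + 51 ≈ 95.44 → 95.
PM10: row 294.78–414.38 (AQI 151–200). (200−151)·(317.85−294.78)/(414.38−294.78) + 151 = 49·23.07/119.60 + 151 ≈ 160.45 → 160.
Sub-indices: NO₂→169, O₃→95, PM10→160. Overall AQI = max = 169; dominant pollutant is NO₂.
AQI 169: Unhealthy.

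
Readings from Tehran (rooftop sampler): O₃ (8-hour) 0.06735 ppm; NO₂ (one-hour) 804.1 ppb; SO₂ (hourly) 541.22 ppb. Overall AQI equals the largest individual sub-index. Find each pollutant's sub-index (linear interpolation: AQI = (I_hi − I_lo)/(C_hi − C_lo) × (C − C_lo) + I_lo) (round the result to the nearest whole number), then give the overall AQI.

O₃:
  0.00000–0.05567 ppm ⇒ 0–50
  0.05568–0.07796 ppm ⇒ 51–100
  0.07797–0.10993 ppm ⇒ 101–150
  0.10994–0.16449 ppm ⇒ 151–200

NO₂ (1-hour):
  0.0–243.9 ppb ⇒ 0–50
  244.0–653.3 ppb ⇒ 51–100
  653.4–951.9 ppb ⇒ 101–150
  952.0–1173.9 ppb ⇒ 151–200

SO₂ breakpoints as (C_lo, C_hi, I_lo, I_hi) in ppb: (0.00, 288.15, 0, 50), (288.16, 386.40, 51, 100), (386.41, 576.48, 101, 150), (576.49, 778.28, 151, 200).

141

O₃: row 0.05568–0.07796 (AQI 51–100). (100−51)·(0.06735−0.05568)/(0.07796−0.05568) + 51 = 49·0.01167/0.02228 + 51 ≈ 76.67 → 77.
NO₂: 804.1 ∈ [653.4, 951.9] ↔ index [101, 150].
101 + (804.1−653.4)·(150−101)/(951.9−653.4) = 101 + 150.7·49/298.5 ≈ 125.74, so AQI = 126.
SO₂: row 386.41–576.48 (AQI 101–150). (150−101)·(541.22−386.41)/(576.48−386.41) + 101 = 49·154.81/190.07 + 101 ≈ 140.91 → 141.
Sub-indices: O₃→77, NO₂→126, SO₂→141. Overall AQI = max = 141; dominant pollutant is SO₂.
AQI 141: Unhealthy for Sensitive Groups.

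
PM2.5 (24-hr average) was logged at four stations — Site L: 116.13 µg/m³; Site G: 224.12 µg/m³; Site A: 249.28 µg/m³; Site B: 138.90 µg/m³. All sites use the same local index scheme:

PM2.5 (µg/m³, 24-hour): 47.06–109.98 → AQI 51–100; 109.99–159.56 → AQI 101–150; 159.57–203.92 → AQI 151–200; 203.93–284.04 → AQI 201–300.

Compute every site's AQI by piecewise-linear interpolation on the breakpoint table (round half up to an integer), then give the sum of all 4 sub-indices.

Site L: row 109.99–159.56 (AQI 101–150). (150−101)·(116.13−109.99)/(159.56−109.99) + 101 = 49·6.14/49.57 + 101 ≈ 107.07 → 107.
Site G 224.12: bracket 203.93–284.04 → index 201–300; slope 99/80.11, offset 20.19.
AQI = 201 + 99/80.11·20.19 ≈ 225.95 ⇒ 226.
Site A: 249.28 ∈ [203.93, 284.04] ↔ index [201, 300].
201 + (249.28−203.93)·(300−201)/(284.04−203.93) = 201 + 45.35·99/80.11 ≈ 257.04, so AQI = 257.
Site B 138.90: bracket 109.99–159.56 → index 101–150; slope 49/49.57, offset 28.91.
AQI = 101 + 49/49.57·28.91 ≈ 129.58 ⇒ 130.
AQIs: Site L=107, Site G=226, Site A=257, Site B=130. Sum = 107 + 226 + 257 + 130 = 720.

720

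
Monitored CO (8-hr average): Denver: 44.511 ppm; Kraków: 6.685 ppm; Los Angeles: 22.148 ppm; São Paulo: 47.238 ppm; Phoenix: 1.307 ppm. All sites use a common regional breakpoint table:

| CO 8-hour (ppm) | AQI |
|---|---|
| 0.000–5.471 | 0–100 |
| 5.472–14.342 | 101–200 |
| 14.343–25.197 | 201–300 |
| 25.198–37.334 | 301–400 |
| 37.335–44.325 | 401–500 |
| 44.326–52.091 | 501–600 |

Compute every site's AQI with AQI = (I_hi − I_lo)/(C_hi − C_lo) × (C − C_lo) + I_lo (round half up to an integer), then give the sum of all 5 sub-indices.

Denver: 44.511 ∈ [44.326, 52.091] ↔ index [501, 600].
501 + (44.511−44.326)·(600−501)/(52.091−44.326) = 501 + 0.185·99/7.765 ≈ 503.36, so AQI = 503.
Kraków 6.685: bracket 5.472–14.342 → index 101–200; slope 99/8.870, offset 1.213.
AQI = 101 + 99/8.870·1.213 ≈ 114.54 ⇒ 115.
Los Angeles: 22.148 lies in 14.343–25.197, so I_lo=201, I_hi=300, C_lo=14.343, C_hi=25.197.
(300−201)/(25.197−14.343) × (22.148−14.343) + 201 = 99/10.854 × 7.805 + 201 ≈ 272.19 → 272.
São Paulo: row 44.326–52.091 (AQI 501–600). (600−501)·(47.238−44.326)/(52.091−44.326) + 501 = 99·2.912/7.765 + 501 ≈ 538.13 → 538.
Phoenix: 1.307 lies in 0.000–5.471, so I_lo=0, I_hi=100, C_lo=0.000, C_hi=5.471.
(100−0)/(5.471−0.000) × (1.307−0.000) + 0 = 100/5.471 × 1.307 + 0 ≈ 23.89 → 24.
AQIs: Denver=503, Kraków=115, Los Angeles=272, São Paulo=538, Phoenix=24. Sum = 503 + 115 + 272 + 538 + 24 = 1452.

1452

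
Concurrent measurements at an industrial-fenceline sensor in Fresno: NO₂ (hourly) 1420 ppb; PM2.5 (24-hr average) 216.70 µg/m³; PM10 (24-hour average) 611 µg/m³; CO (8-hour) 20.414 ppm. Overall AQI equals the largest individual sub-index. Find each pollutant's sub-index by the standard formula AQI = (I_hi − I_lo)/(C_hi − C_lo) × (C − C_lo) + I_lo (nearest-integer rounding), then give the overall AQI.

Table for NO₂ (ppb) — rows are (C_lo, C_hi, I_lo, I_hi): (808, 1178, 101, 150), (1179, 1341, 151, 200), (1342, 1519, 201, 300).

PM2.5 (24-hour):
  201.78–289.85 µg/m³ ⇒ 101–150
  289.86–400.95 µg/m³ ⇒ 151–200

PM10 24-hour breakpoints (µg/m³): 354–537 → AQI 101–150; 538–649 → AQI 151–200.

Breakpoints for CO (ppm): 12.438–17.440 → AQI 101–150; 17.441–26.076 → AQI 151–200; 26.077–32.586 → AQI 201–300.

245

NO₂: row 1342–1519 (AQI 201–300). (300−201)·(1420−1342)/(1519−1342) + 201 = 99·78/177 + 201 ≈ 244.63 → 245.
PM2.5 216.70: bracket 201.78–289.85 → index 101–150; slope 49/88.07, offset 14.92.
AQI = 101 + 49/88.07·14.92 ≈ 109.30 ⇒ 109.
PM10: 611 lies in 538–649, so I_lo=151, I_hi=200, C_lo=538, C_hi=649.
(200−151)/(649−538) × (611−538) + 151 = 49/111 × 73 + 151 ≈ 183.23 → 183.
CO: 20.414 ∈ [17.441, 26.076] ↔ index [151, 200].
151 + (20.414−17.441)·(200−151)/(26.076−17.441) = 151 + 2.973·49/8.635 ≈ 167.87, so AQI = 168.
Sub-indices: NO₂→245, PM2.5→109, PM10→183, CO→168. Overall AQI = max = 245; dominant pollutant is NO₂.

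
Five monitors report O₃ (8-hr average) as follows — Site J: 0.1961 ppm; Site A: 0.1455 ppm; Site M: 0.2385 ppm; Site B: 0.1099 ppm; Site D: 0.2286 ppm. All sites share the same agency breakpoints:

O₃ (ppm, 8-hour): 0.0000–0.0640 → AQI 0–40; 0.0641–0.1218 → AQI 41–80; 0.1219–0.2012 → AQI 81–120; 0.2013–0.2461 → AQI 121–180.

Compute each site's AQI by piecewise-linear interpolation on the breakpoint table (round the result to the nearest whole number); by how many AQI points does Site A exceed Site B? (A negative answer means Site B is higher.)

21

Site J: row 0.1219–0.2012 (AQI 81–120). (120−81)·(0.1961−0.1219)/(0.2012−0.1219) + 81 = 39·0.0742/0.0793 + 81 ≈ 117.49 → 117.
Site A: row 0.1219–0.2012 (AQI 81–120). (120−81)·(0.1455−0.1219)/(0.2012−0.1219) + 81 = 39·0.0236/0.0793 + 81 ≈ 92.61 → 93.
Site M: 0.2385 ∈ [0.2013, 0.2461] ↔ index [121, 180].
121 + (0.2385−0.2013)·(180−121)/(0.2461−0.2013) = 121 + 0.0372·59/0.0448 ≈ 169.99, so AQI = 170.
Site B: 0.1099 lies in 0.0641–0.1218, so I_lo=41, I_hi=80, C_lo=0.0641, C_hi=0.1218.
(80−41)/(0.1218−0.0641) × (0.1099−0.0641) + 41 = 39/0.0577 × 0.0458 + 41 ≈ 71.96 → 72.
Site D: 0.2286 ∈ [0.2013, 0.2461] ↔ index [121, 180].
121 + (0.2286−0.2013)·(180−121)/(0.2461−0.2013) = 121 + 0.0273·59/0.0448 ≈ 156.95, so AQI = 157.
AQIs: Site J=117, Site A=93, Site M=170, Site B=72, Site D=157. Site A (93) − Site B (72) = 21.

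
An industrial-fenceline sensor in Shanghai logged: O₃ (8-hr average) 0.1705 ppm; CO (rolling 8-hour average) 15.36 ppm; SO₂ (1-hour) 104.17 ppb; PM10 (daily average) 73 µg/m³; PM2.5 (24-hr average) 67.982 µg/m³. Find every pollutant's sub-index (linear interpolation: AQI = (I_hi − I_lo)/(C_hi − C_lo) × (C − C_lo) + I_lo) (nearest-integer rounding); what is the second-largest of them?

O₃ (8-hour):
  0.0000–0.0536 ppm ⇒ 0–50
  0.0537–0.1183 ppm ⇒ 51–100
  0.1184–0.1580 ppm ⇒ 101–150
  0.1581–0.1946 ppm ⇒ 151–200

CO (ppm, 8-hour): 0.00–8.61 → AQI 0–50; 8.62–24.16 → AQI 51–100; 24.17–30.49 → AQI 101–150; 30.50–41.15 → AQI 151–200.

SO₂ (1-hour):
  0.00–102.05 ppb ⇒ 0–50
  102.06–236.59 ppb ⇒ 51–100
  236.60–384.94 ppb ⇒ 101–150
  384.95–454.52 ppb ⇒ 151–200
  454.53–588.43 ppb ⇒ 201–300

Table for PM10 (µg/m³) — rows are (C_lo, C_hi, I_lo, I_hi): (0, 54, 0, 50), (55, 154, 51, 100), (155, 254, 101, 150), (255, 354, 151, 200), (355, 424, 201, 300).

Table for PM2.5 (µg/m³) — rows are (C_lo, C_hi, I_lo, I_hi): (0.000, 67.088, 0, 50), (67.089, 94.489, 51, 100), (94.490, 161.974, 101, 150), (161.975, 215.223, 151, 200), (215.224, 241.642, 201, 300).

72

O₃ 0.1705: bracket 0.1581–0.1946 → index 151–200; slope 49/0.0365, offset 0.0124.
AQI = 151 + 49/0.0365·0.0124 ≈ 167.65 ⇒ 168.
CO: 15.36 lies in 8.62–24.16, so I_lo=51, I_hi=100, C_lo=8.62, C_hi=24.16.
(100−51)/(24.16−8.62) × (15.36−8.62) + 51 = 49/15.54 × 6.74 + 51 ≈ 72.25 → 72.
SO₂: row 102.06–236.59 (AQI 51–100). (100−51)·(104.17−102.06)/(236.59−102.06) + 51 = 49·2.11/134.53 + 51 ≈ 51.77 → 52.
PM10: 73 lies in 55–154, so I_lo=51, I_hi=100, C_lo=55, C_hi=154.
(100−51)/(154−55) × (73−55) + 51 = 49/99 × 18 + 51 ≈ 59.91 → 60.
PM2.5: 67.982 lies in 67.089–94.489, so I_lo=51, I_hi=100, C_lo=67.089, C_hi=94.489.
(100−51)/(94.489−67.089) × (67.982−67.089) + 51 = 49/27.400 × 0.893 + 51 ≈ 52.60 → 53.
Sub-indices: O₃→168, CO→72, SO₂→52, PM10→60, PM2.5→53. Ranked high→low: 168, 72, 60, 53, 52. Second-highest sub-index = 72.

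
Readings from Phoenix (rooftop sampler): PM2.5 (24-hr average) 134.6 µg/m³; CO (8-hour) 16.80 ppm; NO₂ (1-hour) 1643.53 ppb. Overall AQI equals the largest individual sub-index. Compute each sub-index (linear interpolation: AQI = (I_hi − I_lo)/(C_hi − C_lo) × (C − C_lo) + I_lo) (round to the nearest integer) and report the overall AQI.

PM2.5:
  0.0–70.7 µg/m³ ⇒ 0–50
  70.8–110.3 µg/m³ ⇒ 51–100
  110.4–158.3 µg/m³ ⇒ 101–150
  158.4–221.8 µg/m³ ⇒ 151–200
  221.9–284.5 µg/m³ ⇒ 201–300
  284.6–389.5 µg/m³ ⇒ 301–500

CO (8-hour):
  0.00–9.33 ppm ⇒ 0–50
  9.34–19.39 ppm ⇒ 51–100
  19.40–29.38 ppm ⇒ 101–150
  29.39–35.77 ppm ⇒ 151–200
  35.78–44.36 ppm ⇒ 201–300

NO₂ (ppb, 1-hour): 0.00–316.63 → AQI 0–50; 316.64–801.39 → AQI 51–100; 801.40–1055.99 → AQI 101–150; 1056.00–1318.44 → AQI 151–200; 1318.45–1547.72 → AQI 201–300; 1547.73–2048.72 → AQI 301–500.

339

PM2.5: row 110.4–158.3 (AQI 101–150). (150−101)·(134.6−110.4)/(158.3−110.4) + 101 = 49·24.2/47.9 + 101 ≈ 125.76 → 126.
CO 16.80: bracket 9.34–19.39 → index 51–100; slope 49/10.05, offset 7.46.
AQI = 51 + 49/10.05·7.46 ≈ 87.37 ⇒ 87.
NO₂ 1643.53: bracket 1547.73–2048.72 → index 301–500; slope 199/500.99, offset 95.80.
AQI = 301 + 199/500.99·95.80 ≈ 339.05 ⇒ 339.
Sub-indices: PM2.5→126, CO→87, NO₂→339. Overall AQI = max = 339; dominant pollutant is NO₂.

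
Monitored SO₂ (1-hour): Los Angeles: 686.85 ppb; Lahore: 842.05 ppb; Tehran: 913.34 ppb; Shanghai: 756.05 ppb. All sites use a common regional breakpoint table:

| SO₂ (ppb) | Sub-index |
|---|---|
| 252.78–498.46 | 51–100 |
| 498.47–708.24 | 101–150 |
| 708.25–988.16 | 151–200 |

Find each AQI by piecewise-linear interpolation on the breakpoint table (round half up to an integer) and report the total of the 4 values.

665

Los Angeles: row 498.47–708.24 (AQI 101–150). (150−101)·(686.85−498.47)/(708.24−498.47) + 101 = 49·188.38/209.77 + 101 ≈ 145.00 → 145.
Lahore: 842.05 lies in 708.25–988.16, so I_lo=151, I_hi=200, C_lo=708.25, C_hi=988.16.
(200−151)/(988.16−708.25) × (842.05−708.25) + 151 = 49/279.91 × 133.80 + 151 ≈ 174.42 → 174.
Tehran: 913.34 lies in 708.25–988.16, so I_lo=151, I_hi=200, C_lo=708.25, C_hi=988.16.
(200−151)/(988.16−708.25) × (913.34−708.25) + 151 = 49/279.91 × 205.09 + 151 ≈ 186.90 → 187.
Shanghai: 756.05 ∈ [708.25, 988.16] ↔ index [151, 200].
151 + (756.05−708.25)·(200−151)/(988.16−708.25) = 151 + 47.80·49/279.91 ≈ 159.37, so AQI = 159.
AQIs: Los Angeles=145, Lahore=174, Tehran=187, Shanghai=159. Sum = 145 + 174 + 187 + 159 = 665.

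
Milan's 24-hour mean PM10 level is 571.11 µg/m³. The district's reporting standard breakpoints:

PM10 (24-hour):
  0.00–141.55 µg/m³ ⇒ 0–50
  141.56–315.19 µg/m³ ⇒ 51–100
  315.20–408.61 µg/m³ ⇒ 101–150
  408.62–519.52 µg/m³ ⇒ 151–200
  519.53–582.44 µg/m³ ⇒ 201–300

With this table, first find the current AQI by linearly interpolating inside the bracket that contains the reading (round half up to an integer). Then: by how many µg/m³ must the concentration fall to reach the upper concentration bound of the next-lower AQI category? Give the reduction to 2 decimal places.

51.59

PM10: 571.11 lies in 519.53–582.44, so I_lo=201, I_hi=300, C_lo=519.53, C_hi=582.44.
(300−201)/(582.44−519.53) × (571.11−519.53) + 201 = 99/62.91 × 51.58 + 201 ≈ 282.17 → 282.
Current AQI 282 is in the Very Unhealthy range (201–300). The next-lower category tops out at AQI 200, whose upper concentration bound is 519.52 µg/m³.
Reduction needed = 571.11 − 519.52 = 51.59 µg/m³.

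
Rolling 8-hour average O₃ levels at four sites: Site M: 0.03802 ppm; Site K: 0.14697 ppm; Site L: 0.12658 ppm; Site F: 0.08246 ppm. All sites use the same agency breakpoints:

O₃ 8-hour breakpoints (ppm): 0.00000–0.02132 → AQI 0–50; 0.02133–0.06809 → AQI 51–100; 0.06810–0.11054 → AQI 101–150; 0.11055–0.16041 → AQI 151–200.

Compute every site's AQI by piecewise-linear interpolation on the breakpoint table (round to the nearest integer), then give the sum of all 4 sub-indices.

Site M: 0.03802 ∈ [0.02133, 0.06809] ↔ index [51, 100].
51 + (0.03802−0.02133)·(100−51)/(0.06809−0.02133) = 51 + 0.01669·49/0.04676 ≈ 68.49, so AQI = 68.
Site K 0.14697: bracket 0.11055–0.16041 → index 151–200; slope 49/0.04986, offset 0.03642.
AQI = 151 + 49/0.04986·0.03642 ≈ 186.79 ⇒ 187.
Site L 0.12658: bracket 0.11055–0.16041 → index 151–200; slope 49/0.04986, offset 0.01603.
AQI = 151 + 49/0.04986·0.01603 ≈ 166.75 ⇒ 167.
Site F: 0.08246 lies in 0.06810–0.11054, so I_lo=101, I_hi=150, C_lo=0.06810, C_hi=0.11054.
(150−101)/(0.11054−0.06810) × (0.08246−0.06810) + 101 = 49/0.04244 × 0.01436 + 101 ≈ 117.58 → 118.
AQIs: Site M=68, Site K=187, Site L=167, Site F=118. Sum = 68 + 187 + 167 + 118 = 540.

540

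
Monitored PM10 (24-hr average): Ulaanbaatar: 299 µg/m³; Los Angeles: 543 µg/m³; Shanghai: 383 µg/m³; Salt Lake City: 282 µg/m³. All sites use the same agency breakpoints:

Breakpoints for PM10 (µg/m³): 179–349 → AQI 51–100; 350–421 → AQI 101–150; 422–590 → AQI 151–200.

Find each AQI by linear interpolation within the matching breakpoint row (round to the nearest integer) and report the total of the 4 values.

Ulaanbaatar: 299 lies in 179–349, so I_lo=51, I_hi=100, C_lo=179, C_hi=349.
(100−51)/(349−179) × (299−179) + 51 = 49/170 × 120 + 51 ≈ 85.59 → 86.
Los Angeles: row 422–590 (AQI 151–200). (200−151)·(543−422)/(590−422) + 151 = 49·121/168 + 151 ≈ 186.29 → 186.
Shanghai: 383 ∈ [350, 421] ↔ index [101, 150].
101 + (383−350)·(150−101)/(421−350) = 101 + 33·49/71 ≈ 123.77, so AQI = 124.
Salt Lake City: 282 ∈ [179, 349] ↔ index [51, 100].
51 + (282−179)·(100−51)/(349−179) = 51 + 103·49/170 ≈ 80.69, so AQI = 81.
AQIs: Ulaanbaatar=86, Los Angeles=186, Shanghai=124, Salt Lake City=81. Sum = 86 + 186 + 124 + 81 = 477.

477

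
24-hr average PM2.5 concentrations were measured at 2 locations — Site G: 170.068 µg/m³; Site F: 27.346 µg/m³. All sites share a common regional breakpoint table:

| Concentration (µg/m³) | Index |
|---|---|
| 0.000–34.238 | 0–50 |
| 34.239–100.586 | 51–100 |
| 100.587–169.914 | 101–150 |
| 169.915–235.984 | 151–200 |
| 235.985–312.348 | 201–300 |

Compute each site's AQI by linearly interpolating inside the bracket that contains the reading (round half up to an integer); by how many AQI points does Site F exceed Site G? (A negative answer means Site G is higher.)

Site G: row 169.915–235.984 (AQI 151–200). (200−151)·(170.068−169.915)/(235.984−169.915) + 151 = 49·0.153/66.069 + 151 ≈ 151.11 → 151.
Site F: 27.346 ∈ [0.000, 34.238] ↔ index [0, 50].
0 + (27.346−0.000)·(50−0)/(34.238−0.000) = 0 + 27.346·50/34.238 ≈ 39.94, so AQI = 40.
AQIs: Site G=151, Site F=40. Site F (40) − Site G (151) = -111.

-111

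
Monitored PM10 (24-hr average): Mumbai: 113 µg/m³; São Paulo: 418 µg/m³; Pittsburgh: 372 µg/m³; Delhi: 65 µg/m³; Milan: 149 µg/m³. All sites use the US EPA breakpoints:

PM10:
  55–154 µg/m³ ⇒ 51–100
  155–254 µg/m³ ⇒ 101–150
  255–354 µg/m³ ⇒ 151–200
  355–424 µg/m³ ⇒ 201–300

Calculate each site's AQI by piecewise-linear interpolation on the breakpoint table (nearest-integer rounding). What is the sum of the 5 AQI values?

Mumbai: row 55–154 (AQI 51–100). (100−51)·(113−55)/(154−55) + 51 = 49·58/99 + 51 ≈ 79.71 → 80.
São Paulo: 418 lies in 355–424, so I_lo=201, I_hi=300, C_lo=355, C_hi=424.
(300−201)/(424−355) × (418−355) + 201 = 99/69 × 63 + 201 ≈ 291.39 → 291.
Pittsburgh 372: bracket 355–424 → index 201–300; slope 99/69, offset 17.
AQI = 201 + 99/69·17 ≈ 225.39 ⇒ 225.
Delhi: 65 lies in 55–154, so I_lo=51, I_hi=100, C_lo=55, C_hi=154.
(100−51)/(154−55) × (65−55) + 51 = 49/99 × 10 + 51 ≈ 55.95 → 56.
Milan: 149 lies in 55–154, so I_lo=51, I_hi=100, C_lo=55, C_hi=154.
(100−51)/(154−55) × (149−55) + 51 = 49/99 × 94 + 51 ≈ 97.53 → 98.
AQIs: Mumbai=80, São Paulo=291, Pittsburgh=225, Delhi=56, Milan=98. Sum = 80 + 291 + 225 + 56 + 98 = 750.

750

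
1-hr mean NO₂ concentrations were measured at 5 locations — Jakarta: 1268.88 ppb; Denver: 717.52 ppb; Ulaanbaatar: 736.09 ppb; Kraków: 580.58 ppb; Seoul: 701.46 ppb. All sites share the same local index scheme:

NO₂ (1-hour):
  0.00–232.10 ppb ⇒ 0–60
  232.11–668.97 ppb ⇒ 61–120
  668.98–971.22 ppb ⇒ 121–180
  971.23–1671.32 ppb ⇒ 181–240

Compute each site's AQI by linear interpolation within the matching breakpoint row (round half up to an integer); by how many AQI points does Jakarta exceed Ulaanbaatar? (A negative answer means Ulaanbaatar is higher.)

Jakarta: 1268.88 lies in 971.23–1671.32, so I_lo=181, I_hi=240, C_lo=971.23, C_hi=1671.32.
(240−181)/(1671.32−971.23) × (1268.88−971.23) + 181 = 59/700.09 × 297.65 + 181 ≈ 206.08 → 206.
Denver: row 668.98–971.22 (AQI 121–180). (180−121)·(717.52−668.98)/(971.22−668.98) + 121 = 59·48.54/302.24 + 121 ≈ 130.48 → 130.
Ulaanbaatar: 736.09 lies in 668.98–971.22, so I_lo=121, I_hi=180, C_lo=668.98, C_hi=971.22.
(180−121)/(971.22−668.98) × (736.09−668.98) + 121 = 59/302.24 × 67.11 + 121 ≈ 134.10 → 134.
Kraków: 580.58 ∈ [232.11, 668.97] ↔ index [61, 120].
61 + (580.58−232.11)·(120−61)/(668.97−232.11) = 61 + 348.47·59/436.86 ≈ 108.06, so AQI = 108.
Seoul: 701.46 lies in 668.98–971.22, so I_lo=121, I_hi=180, C_lo=668.98, C_hi=971.22.
(180−121)/(971.22−668.98) × (701.46−668.98) + 121 = 59/302.24 × 32.48 + 121 ≈ 127.34 → 127.
AQIs: Jakarta=206, Denver=130, Ulaanbaatar=134, Kraków=108, Seoul=127. Jakarta (206) − Ulaanbaatar (134) = 72.

72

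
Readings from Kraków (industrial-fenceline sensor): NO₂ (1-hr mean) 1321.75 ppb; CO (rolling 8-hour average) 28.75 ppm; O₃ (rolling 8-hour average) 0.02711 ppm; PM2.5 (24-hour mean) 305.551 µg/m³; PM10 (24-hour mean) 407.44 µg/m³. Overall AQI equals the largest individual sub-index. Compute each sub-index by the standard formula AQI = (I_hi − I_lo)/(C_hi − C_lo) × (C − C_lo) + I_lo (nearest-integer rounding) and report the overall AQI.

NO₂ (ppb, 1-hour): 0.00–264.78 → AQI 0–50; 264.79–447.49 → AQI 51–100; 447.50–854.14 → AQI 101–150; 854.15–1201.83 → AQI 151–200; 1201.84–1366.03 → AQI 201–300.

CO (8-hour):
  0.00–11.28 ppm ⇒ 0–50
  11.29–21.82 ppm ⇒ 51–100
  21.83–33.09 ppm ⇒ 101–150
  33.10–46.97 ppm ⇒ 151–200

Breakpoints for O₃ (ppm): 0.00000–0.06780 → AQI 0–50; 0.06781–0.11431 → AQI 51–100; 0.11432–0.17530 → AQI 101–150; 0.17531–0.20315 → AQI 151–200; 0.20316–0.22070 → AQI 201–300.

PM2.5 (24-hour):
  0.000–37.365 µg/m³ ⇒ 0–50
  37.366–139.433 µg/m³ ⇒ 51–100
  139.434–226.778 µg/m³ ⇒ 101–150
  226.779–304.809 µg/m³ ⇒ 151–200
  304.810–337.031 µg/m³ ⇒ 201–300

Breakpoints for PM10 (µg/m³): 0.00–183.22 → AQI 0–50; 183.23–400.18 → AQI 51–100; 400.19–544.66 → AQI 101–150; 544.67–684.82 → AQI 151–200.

273

NO₂: 1321.75 ∈ [1201.84, 1366.03] ↔ index [201, 300].
201 + (1321.75−1201.84)·(300−201)/(1366.03−1201.84) = 201 + 119.91·99/164.19 ≈ 273.30, so AQI = 273.
CO: 28.75 lies in 21.83–33.09, so I_lo=101, I_hi=150, C_lo=21.83, C_hi=33.09.
(150−101)/(33.09−21.83) × (28.75−21.83) + 101 = 49/11.26 × 6.92 + 101 ≈ 131.11 → 131.
O₃: 0.02711 lies in 0.00000–0.06780, so I_lo=0, I_hi=50, C_lo=0.00000, C_hi=0.06780.
(50−0)/(0.06780−0.00000) × (0.02711−0.00000) + 0 = 50/0.06780 × 0.02711 + 0 ≈ 19.99 → 20.
PM2.5: 305.551 lies in 304.810–337.031, so I_lo=201, I_hi=300, C_lo=304.810, C_hi=337.031.
(300−201)/(337.031−304.810) × (305.551−304.810) + 201 = 99/32.221 × 0.741 + 201 ≈ 203.28 → 203.
PM10 407.44: bracket 400.19–544.66 → index 101–150; slope 49/144.47, offset 7.25.
AQI = 101 + 49/144.47·7.25 ≈ 103.46 ⇒ 103.
Sub-indices: NO₂→273, CO→131, O₃→20, PM2.5→203, PM10→103. Overall AQI = max = 273; dominant pollutant is NO₂.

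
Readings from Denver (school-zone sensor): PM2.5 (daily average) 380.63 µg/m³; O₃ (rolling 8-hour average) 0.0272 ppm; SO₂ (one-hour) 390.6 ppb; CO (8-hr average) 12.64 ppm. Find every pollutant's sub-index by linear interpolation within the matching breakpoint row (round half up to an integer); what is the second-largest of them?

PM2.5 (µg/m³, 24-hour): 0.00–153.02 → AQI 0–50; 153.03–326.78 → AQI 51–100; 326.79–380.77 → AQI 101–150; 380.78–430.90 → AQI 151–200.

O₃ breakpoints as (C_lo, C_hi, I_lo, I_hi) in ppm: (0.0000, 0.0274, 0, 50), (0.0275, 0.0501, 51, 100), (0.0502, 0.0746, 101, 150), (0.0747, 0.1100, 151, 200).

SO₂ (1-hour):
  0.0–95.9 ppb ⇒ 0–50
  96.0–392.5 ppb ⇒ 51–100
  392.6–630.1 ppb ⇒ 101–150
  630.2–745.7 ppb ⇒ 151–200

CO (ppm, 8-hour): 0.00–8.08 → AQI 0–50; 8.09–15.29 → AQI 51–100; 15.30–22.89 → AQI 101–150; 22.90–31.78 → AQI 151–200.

100

PM2.5 380.63: bracket 326.79–380.77 → index 101–150; slope 49/53.98, offset 53.84.
AQI = 101 + 49/53.98·53.84 ≈ 149.87 ⇒ 150.
O₃: 0.0272 ∈ [0.0000, 0.0274] ↔ index [0, 50].
0 + (0.0272−0.0000)·(50−0)/(0.0274−0.0000) = 0 + 0.0272·50/0.0274 ≈ 49.64, so AQI = 50.
SO₂: row 96.0–392.5 (AQI 51–100). (100−51)·(390.6−96.0)/(392.5−96.0) + 51 = 49·294.6/296.5 + 51 ≈ 99.69 → 100.
CO 12.64: bracket 8.09–15.29 → index 51–100; slope 49/7.20, offset 4.55.
AQI = 51 + 49/7.20·4.55 ≈ 81.97 ⇒ 82.
Sub-indices: PM2.5→150, O₃→50, SO₂→100, CO→82. Ranked high→low: 150, 100, 82, 50. Second-highest sub-index = 100.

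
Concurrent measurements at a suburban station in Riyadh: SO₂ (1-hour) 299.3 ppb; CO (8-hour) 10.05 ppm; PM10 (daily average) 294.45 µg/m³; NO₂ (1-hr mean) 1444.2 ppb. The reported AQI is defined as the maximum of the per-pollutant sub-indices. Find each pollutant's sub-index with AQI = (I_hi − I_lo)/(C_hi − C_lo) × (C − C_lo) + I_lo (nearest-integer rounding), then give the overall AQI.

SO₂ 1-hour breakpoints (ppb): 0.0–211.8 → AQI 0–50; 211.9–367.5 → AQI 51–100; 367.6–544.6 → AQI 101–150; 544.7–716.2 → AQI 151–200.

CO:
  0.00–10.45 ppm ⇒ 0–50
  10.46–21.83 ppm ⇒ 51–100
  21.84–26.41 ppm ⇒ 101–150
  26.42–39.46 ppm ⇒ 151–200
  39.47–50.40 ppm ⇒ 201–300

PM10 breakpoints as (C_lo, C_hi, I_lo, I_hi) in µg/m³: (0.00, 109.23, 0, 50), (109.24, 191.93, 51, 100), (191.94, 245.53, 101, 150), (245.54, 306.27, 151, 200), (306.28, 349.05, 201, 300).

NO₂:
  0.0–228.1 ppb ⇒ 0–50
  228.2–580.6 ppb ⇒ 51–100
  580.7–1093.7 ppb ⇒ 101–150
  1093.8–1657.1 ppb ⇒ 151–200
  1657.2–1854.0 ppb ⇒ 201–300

SO₂: 299.3 lies in 211.9–367.5, so I_lo=51, I_hi=100, C_lo=211.9, C_hi=367.5.
(100−51)/(367.5−211.9) × (299.3−211.9) + 51 = 49/155.6 × 87.4 + 51 ≈ 78.52 → 79.
CO: 10.05 lies in 0.00–10.45, so I_lo=0, I_hi=50, C_lo=0.00, C_hi=10.45.
(50−0)/(10.45−0.00) × (10.05−0.00) + 0 = 50/10.45 × 10.05 + 0 ≈ 48.09 → 48.
PM10 294.45: bracket 245.54–306.27 → index 151–200; slope 49/60.73, offset 48.91.
AQI = 151 + 49/60.73·48.91 ≈ 190.46 ⇒ 190.
NO₂: 1444.2 ∈ [1093.8, 1657.1] ↔ index [151, 200].
151 + (1444.2−1093.8)·(200−151)/(1657.1−1093.8) = 151 + 350.4·49/563.3 ≈ 181.48, so AQI = 181.
Sub-indices: SO₂→79, CO→48, PM10→190, NO₂→181. Overall AQI = max = 190; dominant pollutant is PM10.

190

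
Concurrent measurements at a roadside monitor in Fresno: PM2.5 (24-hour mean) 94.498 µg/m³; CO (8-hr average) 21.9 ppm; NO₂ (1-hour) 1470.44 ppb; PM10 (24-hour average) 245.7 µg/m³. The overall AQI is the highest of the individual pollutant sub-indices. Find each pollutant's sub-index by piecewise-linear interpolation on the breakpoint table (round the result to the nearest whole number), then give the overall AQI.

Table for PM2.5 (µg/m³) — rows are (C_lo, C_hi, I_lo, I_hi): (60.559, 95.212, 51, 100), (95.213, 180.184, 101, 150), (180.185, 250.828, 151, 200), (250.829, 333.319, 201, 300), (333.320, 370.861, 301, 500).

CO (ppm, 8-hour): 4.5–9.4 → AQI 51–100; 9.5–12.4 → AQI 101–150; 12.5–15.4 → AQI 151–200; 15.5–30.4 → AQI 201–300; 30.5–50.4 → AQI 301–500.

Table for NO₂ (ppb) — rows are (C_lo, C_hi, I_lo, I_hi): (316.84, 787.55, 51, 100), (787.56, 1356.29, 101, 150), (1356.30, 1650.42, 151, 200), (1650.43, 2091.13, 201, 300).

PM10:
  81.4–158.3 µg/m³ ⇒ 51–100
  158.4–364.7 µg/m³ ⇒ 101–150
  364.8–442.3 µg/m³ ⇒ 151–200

PM2.5: 94.498 ∈ [60.559, 95.212] ↔ index [51, 100].
51 + (94.498−60.559)·(100−51)/(95.212−60.559) = 51 + 33.939·49/34.653 ≈ 98.99, so AQI = 99.
CO: 21.9 lies in 15.5–30.4, so I_lo=201, I_hi=300, C_lo=15.5, C_hi=30.4.
(300−201)/(30.4−15.5) × (21.9−15.5) + 201 = 99/14.9 × 6.4 + 201 ≈ 243.52 → 244.
NO₂: 1470.44 lies in 1356.30–1650.42, so I_lo=151, I_hi=200, C_lo=1356.30, C_hi=1650.42.
(200−151)/(1650.42−1356.30) × (1470.44−1356.30) + 151 = 49/294.12 × 114.14 + 151 ≈ 170.02 → 170.
PM10: 245.7 lies in 158.4–364.7, so I_lo=101, I_hi=150, C_lo=158.4, C_hi=364.7.
(150−101)/(364.7−158.4) × (245.7−158.4) + 101 = 49/206.3 × 87.3 + 101 ≈ 121.74 → 122.
Sub-indices: PM2.5→99, CO→244, NO₂→170, PM10→122. Overall AQI = max = 244; dominant pollutant is CO.

244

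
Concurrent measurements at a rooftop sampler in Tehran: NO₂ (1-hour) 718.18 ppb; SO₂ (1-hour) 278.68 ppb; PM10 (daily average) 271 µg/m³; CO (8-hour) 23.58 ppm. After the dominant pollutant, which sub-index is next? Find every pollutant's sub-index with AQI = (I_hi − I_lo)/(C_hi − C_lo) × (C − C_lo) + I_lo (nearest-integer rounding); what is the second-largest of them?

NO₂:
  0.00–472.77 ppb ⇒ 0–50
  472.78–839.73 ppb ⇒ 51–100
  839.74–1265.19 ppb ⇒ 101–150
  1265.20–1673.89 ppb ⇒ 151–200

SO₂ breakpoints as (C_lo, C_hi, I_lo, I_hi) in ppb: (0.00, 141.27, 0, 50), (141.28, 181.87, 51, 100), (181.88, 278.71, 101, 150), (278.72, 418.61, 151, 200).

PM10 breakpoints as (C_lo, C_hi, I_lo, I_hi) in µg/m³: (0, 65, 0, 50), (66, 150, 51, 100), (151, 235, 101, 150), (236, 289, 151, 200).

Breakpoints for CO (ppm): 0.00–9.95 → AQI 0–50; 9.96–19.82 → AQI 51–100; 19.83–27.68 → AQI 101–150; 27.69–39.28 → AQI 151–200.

NO₂: 718.18 lies in 472.78–839.73, so I_lo=51, I_hi=100, C_lo=472.78, C_hi=839.73.
(100−51)/(839.73−472.78) × (718.18−472.78) + 51 = 49/366.95 × 245.40 + 51 ≈ 83.77 → 84.
SO₂ 278.68: bracket 181.88–278.71 → index 101–150; slope 49/96.83, offset 96.80.
AQI = 101 + 49/96.83·96.80 ≈ 149.98 ⇒ 150.
PM10 271: bracket 236–289 → index 151–200; slope 49/53, offset 35.
AQI = 151 + 49/53·35 ≈ 183.36 ⇒ 183.
CO: row 19.83–27.68 (AQI 101–150). (150−101)·(23.58−19.83)/(27.68−19.83) + 101 = 49·3.75/7.85 + 101 ≈ 124.41 → 124.
Sub-indices: NO₂→84, SO₂→150, PM10→183, CO→124. Ranked high→low: 183, 150, 124, 84. Second-highest sub-index = 150.

150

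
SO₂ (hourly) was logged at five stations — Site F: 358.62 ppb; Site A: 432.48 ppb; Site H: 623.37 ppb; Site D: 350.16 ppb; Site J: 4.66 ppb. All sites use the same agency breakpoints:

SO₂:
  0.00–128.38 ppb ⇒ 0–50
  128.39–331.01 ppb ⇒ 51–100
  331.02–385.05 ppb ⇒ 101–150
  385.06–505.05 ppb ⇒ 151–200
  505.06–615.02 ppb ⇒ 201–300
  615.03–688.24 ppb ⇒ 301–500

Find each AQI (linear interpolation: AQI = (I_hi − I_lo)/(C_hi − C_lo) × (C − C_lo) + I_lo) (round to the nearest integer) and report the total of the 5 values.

740

Site F: 358.62 lies in 331.02–385.05, so I_lo=101, I_hi=150, C_lo=331.02, C_hi=385.05.
(150−101)/(385.05−331.02) × (358.62−331.02) + 101 = 49/54.03 × 27.60 + 101 ≈ 126.03 → 126.
Site A 432.48: bracket 385.06–505.05 → index 151–200; slope 49/119.99, offset 47.42.
AQI = 151 + 49/119.99·47.42 ≈ 170.36 ⇒ 170.
Site H: 623.37 lies in 615.03–688.24, so I_lo=301, I_hi=500, C_lo=615.03, C_hi=688.24.
(500−301)/(688.24−615.03) × (623.37−615.03) + 301 = 199/73.21 × 8.34 + 301 ≈ 323.67 → 324.
Site D: 350.16 ∈ [331.02, 385.05] ↔ index [101, 150].
101 + (350.16−331.02)·(150−101)/(385.05−331.02) = 101 + 19.14·49/54.03 ≈ 118.36, so AQI = 118.
Site J: 4.66 lies in 0.00–128.38, so I_lo=0, I_hi=50, C_lo=0.00, C_hi=128.38.
(50−0)/(128.38−0.00) × (4.66−0.00) + 0 = 50/128.38 × 4.66 + 0 ≈ 1.81 → 2.
AQIs: Site F=126, Site A=170, Site H=324, Site D=118, Site J=2. Sum = 126 + 170 + 324 + 118 + 2 = 740.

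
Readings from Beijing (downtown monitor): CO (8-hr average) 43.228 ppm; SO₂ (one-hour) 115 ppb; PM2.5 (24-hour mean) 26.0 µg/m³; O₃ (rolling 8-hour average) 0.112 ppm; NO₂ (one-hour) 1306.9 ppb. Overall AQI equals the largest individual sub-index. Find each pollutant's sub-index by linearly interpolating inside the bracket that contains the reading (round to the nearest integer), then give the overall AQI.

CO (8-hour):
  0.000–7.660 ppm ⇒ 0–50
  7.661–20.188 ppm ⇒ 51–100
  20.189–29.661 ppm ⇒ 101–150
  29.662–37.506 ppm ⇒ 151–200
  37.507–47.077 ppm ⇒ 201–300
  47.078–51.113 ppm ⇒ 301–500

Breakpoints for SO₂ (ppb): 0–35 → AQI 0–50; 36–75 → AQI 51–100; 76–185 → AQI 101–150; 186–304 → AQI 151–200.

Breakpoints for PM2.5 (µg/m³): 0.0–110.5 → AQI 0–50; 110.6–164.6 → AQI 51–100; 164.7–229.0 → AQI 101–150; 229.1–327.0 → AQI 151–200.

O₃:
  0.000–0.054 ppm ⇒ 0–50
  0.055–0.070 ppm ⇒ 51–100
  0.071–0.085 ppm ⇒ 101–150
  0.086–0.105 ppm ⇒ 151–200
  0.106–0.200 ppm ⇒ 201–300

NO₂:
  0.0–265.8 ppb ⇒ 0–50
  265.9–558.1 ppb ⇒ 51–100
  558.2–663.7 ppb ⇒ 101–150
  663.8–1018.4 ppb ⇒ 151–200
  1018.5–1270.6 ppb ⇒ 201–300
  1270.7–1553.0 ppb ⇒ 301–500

CO: 43.228 lies in 37.507–47.077, so I_lo=201, I_hi=300, C_lo=37.507, C_hi=47.077.
(300−201)/(47.077−37.507) × (43.228−37.507) + 201 = 99/9.570 × 5.721 + 201 ≈ 260.18 → 260.
SO₂ 115: bracket 76–185 → index 101–150; slope 49/109, offset 39.
AQI = 101 + 49/109·39 ≈ 118.53 ⇒ 119.
PM2.5: 26.0 ∈ [0.0, 110.5] ↔ index [0, 50].
0 + (26.0−0.0)·(50−0)/(110.5−0.0) = 0 + 26.0·50/110.5 ≈ 11.76, so AQI = 12.
O₃: 0.112 lies in 0.106–0.200, so I_lo=201, I_hi=300, C_lo=0.106, C_hi=0.200.
(300−201)/(0.200−0.106) × (0.112−0.106) + 201 = 99/0.094 × 0.006 + 201 ≈ 207.32 → 207.
NO₂: row 1270.7–1553.0 (AQI 301–500). (500−301)·(1306.9−1270.7)/(1553.0−1270.7) + 301 = 199·36.2/282.3 + 301 ≈ 326.52 → 327.
Sub-indices: CO→260, SO₂→119, PM2.5→12, O₃→207, NO₂→327. Overall AQI = max = 327; dominant pollutant is NO₂.
AQI 327: Hazardous.

327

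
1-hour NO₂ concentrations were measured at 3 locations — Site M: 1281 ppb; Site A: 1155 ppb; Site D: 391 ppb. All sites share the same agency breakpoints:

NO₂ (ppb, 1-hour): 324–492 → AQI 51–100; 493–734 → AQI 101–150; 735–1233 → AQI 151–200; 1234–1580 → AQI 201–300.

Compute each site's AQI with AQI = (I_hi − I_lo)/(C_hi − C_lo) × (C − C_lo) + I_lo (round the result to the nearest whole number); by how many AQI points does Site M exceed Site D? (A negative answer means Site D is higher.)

Site M: 1281 lies in 1234–1580, so I_lo=201, I_hi=300, C_lo=1234, C_hi=1580.
(300−201)/(1580−1234) × (1281−1234) + 201 = 99/346 × 47 + 201 ≈ 214.45 → 214.
Site A: row 735–1233 (AQI 151–200). (200−151)·(1155−735)/(1233−735) + 151 = 49·420/498 + 151 ≈ 192.33 → 192.
Site D: 391 lies in 324–492, so I_lo=51, I_hi=100, C_lo=324, C_hi=492.
(100−51)/(492−324) × (391−324) + 51 = 49/168 × 67 + 51 ≈ 70.54 → 71.
AQIs: Site M=214, Site A=192, Site D=71. Site M (214) − Site D (71) = 143.

143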